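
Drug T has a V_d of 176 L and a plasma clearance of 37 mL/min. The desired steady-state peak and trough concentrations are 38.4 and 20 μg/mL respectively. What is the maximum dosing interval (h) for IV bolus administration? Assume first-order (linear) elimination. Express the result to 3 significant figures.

CL = 37 mL/min = 37 × 0.06 = 2.220 L/h
k = CL / Vd = 2.220 / 176.0 = 0.01261 h⁻¹
Between IV bolus doses, concentration decays as C = C₀·e^(−kτ), so C_peak/C_trough = e^(kτ).
τ_max = ln(C_peak/C_trough) / k = ln(38.4/20) / 0.01261 = 0.6523 / 0.01261 = 51.73 h

51.7 h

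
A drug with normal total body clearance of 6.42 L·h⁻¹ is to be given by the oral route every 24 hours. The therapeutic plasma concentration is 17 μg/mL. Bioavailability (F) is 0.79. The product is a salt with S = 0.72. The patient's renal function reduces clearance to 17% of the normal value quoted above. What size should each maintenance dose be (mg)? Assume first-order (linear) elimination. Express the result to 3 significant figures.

Patient clearance = 0.17 × 6.420 = 1.091 L/h
At steady state, dose per interval replaces the amount cleared in that interval: F·S·D/τ = CL·Css.
D = CL × Css × τ / F / S = 1.091 × 17 × 24 / 0.79 / 0.72 = 782.6 mg

783 mg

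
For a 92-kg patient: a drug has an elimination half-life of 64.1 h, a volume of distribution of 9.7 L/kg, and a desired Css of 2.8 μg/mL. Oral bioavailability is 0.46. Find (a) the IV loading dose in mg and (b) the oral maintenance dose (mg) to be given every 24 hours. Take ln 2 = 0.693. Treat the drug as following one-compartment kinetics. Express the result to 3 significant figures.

Total Vd = 9.7 × 92 = 892.4 L
LD = Vd × C = 892.4 × 2.8 = 2499 mg
CL = 0.693 × Vd / t½ = 0.693 × 892.4 / 64.1 = 9.648 L/h
D = CL × Css × τ / F = 9.648 × 2.8 × 24 / 0.46 = 1409 mg

(a) 2500 mg; (b) 1410 mg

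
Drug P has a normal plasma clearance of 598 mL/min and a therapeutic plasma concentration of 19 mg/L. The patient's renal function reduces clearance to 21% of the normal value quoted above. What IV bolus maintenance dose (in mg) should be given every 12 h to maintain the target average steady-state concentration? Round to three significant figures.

1720 mg

CL = 598 mL/min = 598 × 0.06 = 35.88 L/h
Patient clearance = 0.21 × 35.88 = 7.535 L/h
D = CL × Css × τ = 7.535 × 19 × 12 = 1718 mg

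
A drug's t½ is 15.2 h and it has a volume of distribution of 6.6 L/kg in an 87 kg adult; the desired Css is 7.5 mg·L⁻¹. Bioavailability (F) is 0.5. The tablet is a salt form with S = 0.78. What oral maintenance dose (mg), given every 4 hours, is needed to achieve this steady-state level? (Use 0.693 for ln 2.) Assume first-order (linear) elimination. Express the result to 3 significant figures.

Total Vd = 6.6 × 87 = 574.2 L
k = 0.693/15.2 = 0.04559 h⁻¹, so CL = k·Vd = 0.04559 × 574.2 = 26.18 L/h
D = CL × Css × τ / F / S = 26.18 × 7.5 × 4 / 0.5 / 0.78 = 2014 mg

2010 mg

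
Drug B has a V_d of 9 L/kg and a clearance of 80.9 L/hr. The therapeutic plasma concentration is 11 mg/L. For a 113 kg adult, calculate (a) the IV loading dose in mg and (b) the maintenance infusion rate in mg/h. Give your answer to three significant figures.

(a) 11200 mg; (b) 890 mg/h

Total Vd = 9 × 113 = 1017 L
Loading dose = Vd × C = 1017 × 11 = 11190 mg
Maintenance infusion rate = CL × Css = 80.90 × 11 = 889.9 mg/h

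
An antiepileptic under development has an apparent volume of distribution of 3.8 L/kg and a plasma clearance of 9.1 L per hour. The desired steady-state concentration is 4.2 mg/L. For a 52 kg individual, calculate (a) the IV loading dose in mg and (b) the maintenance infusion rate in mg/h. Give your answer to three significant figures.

Total Vd = 3.8 × 52 = 197.6 L
LD = Vd · C_target = 197.6 × 4.2 = 829.9 mg
Maintenance: replace elimination → rate = CL × Css = 9.100 × 4.2 = 38.22 mg/h

(a) 830 mg; (b) 38.2 mg/h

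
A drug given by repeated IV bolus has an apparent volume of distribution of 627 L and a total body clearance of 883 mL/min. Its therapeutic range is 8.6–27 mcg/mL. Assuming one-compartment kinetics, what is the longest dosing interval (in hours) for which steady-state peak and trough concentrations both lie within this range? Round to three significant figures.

CL = 883 mL/min = 883 × 0.06 = 52.98 L/h
k = CL / Vd = 52.98 / 627.0 = 0.08450 h⁻¹
Between IV bolus doses, concentration decays as C = C₀·e^(−kτ), so C_peak/C_trough = e^(kτ).
τ_max = ln(C_peak/C_trough) / k = ln(27/8.6) / 0.08450 = 1.144 / 0.08450 = 13.54 h

13.5 h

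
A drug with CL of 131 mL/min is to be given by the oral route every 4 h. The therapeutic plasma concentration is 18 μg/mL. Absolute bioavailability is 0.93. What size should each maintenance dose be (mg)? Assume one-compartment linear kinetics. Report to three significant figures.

609 mg

Convert clearance: 131 mL/min × 60 min/h ÷ 1000 mL/L = 7.860 L/h
At steady state, dose per interval replaces the amount cleared in that interval: F·D/τ = CL·Css.
D = CL × Css × τ / F = 7.860 × 18 × 4 / 0.93 = 608.5 mg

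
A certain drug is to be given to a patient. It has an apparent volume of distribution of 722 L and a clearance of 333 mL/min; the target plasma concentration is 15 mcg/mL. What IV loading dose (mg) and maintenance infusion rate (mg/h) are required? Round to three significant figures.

(a) 10800 mg; (b) 300 mg/h

LD = Vd · C_target = 722.0 × 15 = 10830 mg
Convert clearance: 333 mL/min × 60 min/h ÷ 1000 mL/L = 19.98 L/h
Infusion rate = 19.98 L/h × 15 mg/L = 299.7 mg/h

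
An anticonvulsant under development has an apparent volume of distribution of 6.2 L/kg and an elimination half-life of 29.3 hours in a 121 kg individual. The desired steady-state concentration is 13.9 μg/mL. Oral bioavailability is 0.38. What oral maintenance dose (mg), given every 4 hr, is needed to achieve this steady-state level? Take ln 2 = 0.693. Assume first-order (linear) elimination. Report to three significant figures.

2600 mg

Vd = 6.2 L/kg × 121 kg = 750.2 L
k = 0.693/29.3 = 0.02365 h⁻¹, so CL = k·Vd = 0.02365 × 750.2 = 17.74 L/h
D = CL × Css × τ / F = 17.74 × 13.9 × 4 / 0.38 = 2596 mg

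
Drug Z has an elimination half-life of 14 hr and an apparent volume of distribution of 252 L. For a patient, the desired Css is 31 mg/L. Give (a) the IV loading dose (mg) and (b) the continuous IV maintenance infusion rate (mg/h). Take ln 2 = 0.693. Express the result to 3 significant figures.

LD = Vd × C = 252.0 × 31 = 7812 mg
CL = 0.693 × Vd / t½ = 0.693 × 252.0 / 14 = 12.47 L/h
Infusion rate = CL × Css = 12.47 × 31 = 386.6 mg/h

(a) 7810 mg; (b) 387 mg/h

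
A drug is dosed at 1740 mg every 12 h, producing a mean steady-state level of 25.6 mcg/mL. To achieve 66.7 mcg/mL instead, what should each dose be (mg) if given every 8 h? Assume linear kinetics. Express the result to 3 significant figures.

3020 mg

With linear kinetics, Css is proportional to dose rate (D/τ) at fixed clearance.
D₂ = D₁ × (Css,target / Css,current) × (τ₂/τ₁) = 1740 × (66.7/25.6) × (8/12) = 3022 mg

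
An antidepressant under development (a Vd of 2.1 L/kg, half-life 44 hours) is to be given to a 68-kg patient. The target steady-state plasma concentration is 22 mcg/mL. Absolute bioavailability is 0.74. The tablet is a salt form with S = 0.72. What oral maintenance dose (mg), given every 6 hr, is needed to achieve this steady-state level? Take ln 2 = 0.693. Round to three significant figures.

Vd(total) = 68 kg × 2.1 L/kg = 142.8 L
CL = ln 2 · Vd / t½ = 0.693 × 142.8 / 44 = 2.249 L/h
D = CL × Css × τ / F / S = 2.249 × 22 × 6 / 0.74 / 0.72 = 557.2 mg

557 mg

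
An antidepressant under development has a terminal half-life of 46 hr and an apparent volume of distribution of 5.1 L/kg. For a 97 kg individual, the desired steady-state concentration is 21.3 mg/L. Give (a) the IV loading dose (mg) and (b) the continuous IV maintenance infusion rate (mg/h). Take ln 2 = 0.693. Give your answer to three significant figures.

Total Vd = 5.1 × 97 = 494.7 L
LD = Vd × C = 494.7 × 21.3 = 10540 mg
CL = 0.693 × Vd / t½ = 0.693 × 494.7 / 46 = 7.453 L/h
Infusion rate = CL × Css = 7.453 × 21.3 = 158.7 mg/h

(a) 10500 mg; (b) 159 mg/h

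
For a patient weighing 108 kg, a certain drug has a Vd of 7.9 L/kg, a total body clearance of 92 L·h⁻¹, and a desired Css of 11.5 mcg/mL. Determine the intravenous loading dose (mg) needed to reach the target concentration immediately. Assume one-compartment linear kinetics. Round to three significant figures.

Vd(total) = 108 kg × 7.9 L/kg = 853.2 L
The loading dose fills Vd to the target concentration.
LD = Vd × C = 853.2 × 11.50 = 9812 mg

9810 mg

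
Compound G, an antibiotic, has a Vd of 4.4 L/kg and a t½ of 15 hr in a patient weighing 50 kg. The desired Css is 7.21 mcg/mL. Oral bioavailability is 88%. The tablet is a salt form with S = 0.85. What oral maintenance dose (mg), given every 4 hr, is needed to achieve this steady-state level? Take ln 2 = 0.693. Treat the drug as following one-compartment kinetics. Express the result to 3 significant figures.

Vd = 4.4 L/kg × 50 kg = 220.0 L
CL = ln 2 · Vd / t½ = 0.693 × 220.0 / 15 = 10.16 L/h
D = CL × Css × τ / F / S = 10.16 × 7.21 × 4 / 0.88 / 0.85 = 391.7 mg

392 mg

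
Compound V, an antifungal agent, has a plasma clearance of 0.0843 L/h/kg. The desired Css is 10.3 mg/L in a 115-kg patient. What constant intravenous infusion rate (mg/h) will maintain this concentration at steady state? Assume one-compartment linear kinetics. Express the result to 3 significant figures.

CL = 0.0843 L/h/kg × 115 kg = 9.695 L/h
At steady state, infusion rate equals elimination rate: rate in = CL × Css.
Rate = CL × Css = 9.695 × 10.3 = 99.86 mg/h

99.9 mg/h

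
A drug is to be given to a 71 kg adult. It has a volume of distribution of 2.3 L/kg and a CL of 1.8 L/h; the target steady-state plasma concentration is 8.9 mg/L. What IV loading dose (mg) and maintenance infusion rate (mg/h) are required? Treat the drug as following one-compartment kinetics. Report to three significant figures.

Vd = 2.3 L/kg × 71 kg = 163.3 L
Loading: fill Vd to C_target → 163.3 L × 8.9 mg/L = 1453 mg
Maintenance infusion rate = CL × Css = 1.800 × 8.9 = 16.02 mg/h

(a) 1450 mg; (b) 16.0 mg/h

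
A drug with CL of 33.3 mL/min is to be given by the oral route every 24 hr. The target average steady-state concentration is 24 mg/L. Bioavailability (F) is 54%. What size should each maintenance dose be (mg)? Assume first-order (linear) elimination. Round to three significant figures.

Convert clearance: 33.3 mL/min × 60 min/h ÷ 1000 mL/L = 1.998 L/h
D = CL × Css × τ / F = 1.998 × 24 × 24 / 0.54 = 2131 mg

2130 mg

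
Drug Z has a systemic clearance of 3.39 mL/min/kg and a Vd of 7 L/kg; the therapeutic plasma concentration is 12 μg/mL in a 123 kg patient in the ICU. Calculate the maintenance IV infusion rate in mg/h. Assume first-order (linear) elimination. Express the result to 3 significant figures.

300 mg/h

CL = 3.39 mL/min/kg × 123 kg = 417.0 mL/min = 417.0 × 60/1000 = 25.02 L/h
Infusion rate = CL · Css = 25.02 L/h × 12 mg/L = 300.2 mg/h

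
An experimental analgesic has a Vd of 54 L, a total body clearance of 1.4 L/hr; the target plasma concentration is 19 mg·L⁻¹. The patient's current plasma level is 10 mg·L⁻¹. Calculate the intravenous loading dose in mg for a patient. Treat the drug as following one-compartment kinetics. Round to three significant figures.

486 mg

Concentration deficit ΔC = 19 − 10 = 9.000 mg/L
LD = Vd × ΔC = 54.00 × 9.000 = 486.0 mg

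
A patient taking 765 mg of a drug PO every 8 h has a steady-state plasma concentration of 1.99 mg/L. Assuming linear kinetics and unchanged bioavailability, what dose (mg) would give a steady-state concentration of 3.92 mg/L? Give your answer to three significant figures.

1510 mg

With linear kinetics, Css is proportional to dose rate (D/τ) at fixed clearance.
D₂ = D₁ × (Css,target / Css,current) = 765 × 3.92/1.99 = 1507 mg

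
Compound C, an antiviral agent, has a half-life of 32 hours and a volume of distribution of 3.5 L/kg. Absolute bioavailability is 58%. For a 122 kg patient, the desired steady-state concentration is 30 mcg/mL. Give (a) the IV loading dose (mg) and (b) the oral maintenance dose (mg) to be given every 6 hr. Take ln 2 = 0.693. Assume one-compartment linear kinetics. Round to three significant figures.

Vd(total) = 122 kg × 3.5 L/kg = 427.0 L
LD = Vd × C = 427.0 × 30 = 12810 mg
CL = 0.693 × Vd / t½ = 0.693 × 427.0 / 32 = 9.247 L/h
D = CL × Css × τ / F = 9.247 × 30 × 6 / 0.58 = 2870 mg

(a) 12800 mg; (b) 2870 mg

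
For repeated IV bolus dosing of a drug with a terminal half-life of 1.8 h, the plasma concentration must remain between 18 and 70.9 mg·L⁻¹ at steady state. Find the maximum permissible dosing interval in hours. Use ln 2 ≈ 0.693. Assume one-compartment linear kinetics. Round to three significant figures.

3.56 h

k = 0.693 / t½ = 0.693 / 1.8 = 0.3850 h⁻¹
Between IV bolus doses, concentration decays as C = C₀·e^(−kτ), so C_peak/C_trough = e^(kτ).
τ_max = ln(C_peak/C_trough) / k = ln(70.9/18) / 0.3850 = 1.371 / 0.3850 = 3.561 h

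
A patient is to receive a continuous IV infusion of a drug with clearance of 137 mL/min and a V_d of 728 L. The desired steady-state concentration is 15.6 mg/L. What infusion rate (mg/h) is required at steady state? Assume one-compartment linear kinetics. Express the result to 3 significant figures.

128 mg/h

CL = 137 mL/min × 60/1000 = 8.220 L/h
Rate = CL × Css = 8.220 × 15.6 = 128.2 mg/h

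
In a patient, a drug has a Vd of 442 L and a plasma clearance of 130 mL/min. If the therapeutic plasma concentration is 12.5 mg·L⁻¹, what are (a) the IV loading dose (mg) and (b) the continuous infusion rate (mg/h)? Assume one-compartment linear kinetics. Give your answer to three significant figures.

Loading dose = Vd × C = 442.0 × 12.5 = 5525 mg
CL = 130 mL/min × 60/1000 = 7.800 L/h
Infusion rate = 7.800 L/h × 12.5 mg/L = 97.50 mg/h

(a) 5530 mg; (b) 97.5 mg/h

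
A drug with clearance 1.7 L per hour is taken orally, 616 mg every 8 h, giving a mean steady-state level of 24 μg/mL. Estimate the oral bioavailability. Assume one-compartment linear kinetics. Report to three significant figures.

0.530

F·D/τ = CL·Css at steady state → F = CL·Css·τ / D.
F = 1.7 × 24 × 8 / 616 = 0.530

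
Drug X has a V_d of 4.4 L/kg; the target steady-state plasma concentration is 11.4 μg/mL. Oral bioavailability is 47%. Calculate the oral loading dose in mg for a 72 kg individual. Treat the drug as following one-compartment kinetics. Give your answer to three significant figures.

Vd(total) = 72 kg × 4.4 L/kg = 316.8 L
The loading dose fills Vd to the target concentration.
LD = Vd × C / F = 316.8 × 11.40 / 0.47 = 7684 mg

7680 mg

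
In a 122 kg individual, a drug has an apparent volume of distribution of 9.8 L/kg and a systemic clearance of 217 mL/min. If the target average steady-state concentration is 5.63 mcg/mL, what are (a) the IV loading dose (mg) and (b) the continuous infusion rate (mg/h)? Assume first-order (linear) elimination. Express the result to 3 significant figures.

(a) 6730 mg; (b) 73.3 mg/h

Total Vd = 9.8 × 122 = 1196 L
LD = Vd · C_target = 1196 × 5.63 = 6733 mg
Convert clearance: 217 mL/min × 60 min/h ÷ 1000 mL/L = 13.02 L/h
Infusion rate = 13.02 L/h × 5.63 mg/L = 73.30 mg/h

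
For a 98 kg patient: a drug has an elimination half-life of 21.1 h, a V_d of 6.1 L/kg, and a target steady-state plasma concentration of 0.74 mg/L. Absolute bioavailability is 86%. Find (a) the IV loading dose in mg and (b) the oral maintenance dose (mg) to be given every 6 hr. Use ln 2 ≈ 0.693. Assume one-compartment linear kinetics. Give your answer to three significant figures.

(a) 442 mg; (b) 101 mg

Vd = 6.1 L/kg × 98 kg = 597.8 L
LD = Vd × C = 597.8 × 0.74 = 442.4 mg
CL = 0.693 × Vd / t½ = 0.693 × 597.8 / 21.1 = 19.63 L/h
D = CL × Css × τ / F = 19.63 × 0.74 × 6 / 0.86 = 101.3 mg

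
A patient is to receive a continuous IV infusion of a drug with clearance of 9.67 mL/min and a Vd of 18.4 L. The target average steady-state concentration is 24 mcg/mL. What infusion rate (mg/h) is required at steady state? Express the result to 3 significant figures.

13.9 mg/h

Convert clearance: 9.67 mL/min × 60 min/h ÷ 1000 mL/L = 0.5802 L/h
Maintenance depends on clearance, not Vd — rate in must match rate out.
R₀ = 0.5802 × 24 = 13.92 mg/h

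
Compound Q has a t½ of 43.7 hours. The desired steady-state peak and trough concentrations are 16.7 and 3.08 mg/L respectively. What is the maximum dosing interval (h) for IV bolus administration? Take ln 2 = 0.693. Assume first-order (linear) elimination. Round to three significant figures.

k = 0.693 / t½ = 0.693 / 43.7 = 0.01586 h⁻¹
Between IV bolus doses, concentration decays as C = C₀·e^(−kτ), so C_peak/C_trough = e^(kτ).
τ_max = ln(C_peak/C_trough) / k = ln(16.7/3.08) / 0.01586 = 1.690 / 0.01586 = 106.6 h

107 h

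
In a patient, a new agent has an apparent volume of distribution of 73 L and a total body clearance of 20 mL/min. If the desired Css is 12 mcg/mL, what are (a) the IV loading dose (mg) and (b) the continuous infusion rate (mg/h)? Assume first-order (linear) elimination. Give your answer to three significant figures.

Loading: fill Vd to C_target → 73.00 L × 12 mg/L = 876.0 mg
CL = 20 mL/min = 20 × 0.06 = 1.200 L/h
Infusion rate = 1.200 L/h × 12 mg/L = 14.40 mg/h

(a) 876 mg; (b) 14.4 mg/h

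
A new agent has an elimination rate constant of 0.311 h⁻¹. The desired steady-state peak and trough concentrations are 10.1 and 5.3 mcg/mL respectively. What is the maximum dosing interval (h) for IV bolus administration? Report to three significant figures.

2.07 h

Between IV bolus doses, concentration decays as C = C₀·e^(−kτ), so C_peak/C_trough = e^(kτ).
τ_max = ln(C_peak/C_trough) / k = ln(10.1/5.3) / 0.3110 = 0.6448 / 0.3110 = 2.073 h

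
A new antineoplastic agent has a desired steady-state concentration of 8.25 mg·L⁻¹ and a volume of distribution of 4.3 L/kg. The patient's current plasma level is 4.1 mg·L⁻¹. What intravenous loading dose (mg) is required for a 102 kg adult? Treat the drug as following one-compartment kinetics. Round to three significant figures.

1820 mg

Total Vd = 4.3 × 102 = 438.6 L
Concentration deficit ΔC = 8.25 − 4.1 = 4.150 mg/L
LD = Vd × ΔC = 438.6 × 4.150 = 1820 mg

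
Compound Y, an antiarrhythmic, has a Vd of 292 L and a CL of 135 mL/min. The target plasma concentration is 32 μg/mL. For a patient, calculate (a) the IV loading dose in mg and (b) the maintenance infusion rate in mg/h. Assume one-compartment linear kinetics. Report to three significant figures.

(a) 9340 mg; (b) 259 mg/h

Loading: fill Vd to C_target → 292.0 L × 32 mg/L = 9344 mg
CL = 135 mL/min × 60/1000 = 8.100 L/h
Infusion rate = 8.100 L/h × 32 mg/L = 259.2 mg/h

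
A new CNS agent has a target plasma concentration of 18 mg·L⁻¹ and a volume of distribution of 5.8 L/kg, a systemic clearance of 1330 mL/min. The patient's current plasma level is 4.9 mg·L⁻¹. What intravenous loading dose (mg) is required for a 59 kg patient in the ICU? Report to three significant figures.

4480 mg

Vd(total) = 59 kg × 5.8 L/kg = 342.2 L
Loading dose depends on Vd (not clearance): it fills the distribution volume.
Concentration deficit ΔC = 18 − 4.9 = 13.10 mg/L
LD = Vd × ΔC = 342.2 × 13.10 = 4483 mg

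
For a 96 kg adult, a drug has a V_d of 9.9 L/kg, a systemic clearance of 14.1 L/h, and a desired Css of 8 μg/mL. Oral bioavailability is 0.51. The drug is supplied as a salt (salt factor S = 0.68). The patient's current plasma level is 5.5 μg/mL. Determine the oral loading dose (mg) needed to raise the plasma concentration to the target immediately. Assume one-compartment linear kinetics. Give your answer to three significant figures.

6850 mg

Vd = 9.9 L/kg × 96 kg = 950.4 L
Concentration deficit ΔC = 8 − 5.5 = 2.500 mg/L
LD = Vd × ΔC / F / S = 950.4 × 2.500 / 0.51 / 0.68 = 6851 mg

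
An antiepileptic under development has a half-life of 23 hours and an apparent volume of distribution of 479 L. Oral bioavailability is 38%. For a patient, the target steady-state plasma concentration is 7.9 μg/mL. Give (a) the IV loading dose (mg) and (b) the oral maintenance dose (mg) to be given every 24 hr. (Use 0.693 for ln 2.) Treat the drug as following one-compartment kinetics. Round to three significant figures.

LD = Vd × C = 479.0 × 7.9 = 3784 mg
CL = 0.693 × Vd / t½ = 0.693 × 479.0 / 23 = 14.43 L/h
D = CL × Css × τ / F = 14.43 × 7.9 × 24 / 0.38 = 7200 mg

(a) 3780 mg; (b) 7200 mg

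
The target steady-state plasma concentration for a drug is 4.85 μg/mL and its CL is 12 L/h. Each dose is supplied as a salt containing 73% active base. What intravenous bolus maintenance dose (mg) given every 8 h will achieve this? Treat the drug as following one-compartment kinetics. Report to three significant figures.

638 mg

D = CL × Css × τ / S = 12.00 × 4.85 × 8 / 0.73 = 637.8 mg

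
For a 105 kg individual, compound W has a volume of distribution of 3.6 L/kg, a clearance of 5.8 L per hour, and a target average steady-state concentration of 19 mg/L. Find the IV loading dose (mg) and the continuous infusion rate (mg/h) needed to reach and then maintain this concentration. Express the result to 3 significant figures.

(a) 7180 mg; (b) 110 mg/h

Vd = 3.6 L/kg × 105 kg = 378.0 L
Loading: fill Vd to C_target → 378.0 L × 19 mg/L = 7182 mg
Maintenance: replace elimination → rate = CL × Css = 5.800 × 19 = 110.2 mg/h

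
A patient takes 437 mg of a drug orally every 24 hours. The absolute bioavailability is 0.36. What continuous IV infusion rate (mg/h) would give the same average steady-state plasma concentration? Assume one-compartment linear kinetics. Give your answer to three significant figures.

6.56 mg/h

Equivalent systemic input: infusion rate = F·D/τ.
Rate = 0.36 × 437 / 24 = 6.555 mg/h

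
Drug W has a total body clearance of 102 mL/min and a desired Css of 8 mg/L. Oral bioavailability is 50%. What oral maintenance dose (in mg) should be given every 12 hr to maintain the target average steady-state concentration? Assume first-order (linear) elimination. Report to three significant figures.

1180 mg

CL = 102 mL/min × 60/1000 = 6.120 L/h
D = CL × Css × τ / F = 6.120 × 8 × 12 / 0.5 = 1175 mg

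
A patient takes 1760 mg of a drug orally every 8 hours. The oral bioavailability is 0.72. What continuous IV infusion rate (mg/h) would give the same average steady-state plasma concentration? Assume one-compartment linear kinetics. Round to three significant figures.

158 mg/h

Equivalent systemic input: infusion rate = F·D/τ.
Rate = 0.72 × 1760 / 8 = 158.4 mg/h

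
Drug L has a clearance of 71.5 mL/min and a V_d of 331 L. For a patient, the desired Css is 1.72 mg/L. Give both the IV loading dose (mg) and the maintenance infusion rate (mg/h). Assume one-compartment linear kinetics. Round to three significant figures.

(a) 569 mg; (b) 7.38 mg/h

LD = Vd · C_target = 331.0 × 1.72 = 569.3 mg
CL = 71.5 mL/min × 60/1000 = 4.290 L/h
Infusion rate = 4.290 L/h × 1.72 mg/L = 7.379 mg/h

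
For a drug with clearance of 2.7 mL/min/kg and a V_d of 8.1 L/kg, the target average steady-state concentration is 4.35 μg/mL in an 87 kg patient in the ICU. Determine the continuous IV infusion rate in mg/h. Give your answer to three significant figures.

CL = 2.7 mL/min/kg × 87 kg = 234.9 mL/min = 234.9 × 60/1000 = 14.09 L/h
Maintenance depends on clearance, not Vd — rate in must match rate out.
Rate = CL × Css = 14.09 × 4.35 = 61.29 mg/h

61.3 mg/h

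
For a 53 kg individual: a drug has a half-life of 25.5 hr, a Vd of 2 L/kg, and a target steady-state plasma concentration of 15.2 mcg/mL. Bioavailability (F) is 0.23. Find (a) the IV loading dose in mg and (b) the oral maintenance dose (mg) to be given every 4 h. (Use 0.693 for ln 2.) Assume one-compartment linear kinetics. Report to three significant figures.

Total Vd = 2 × 53 = 106.0 L
LD = Vd × C = 106.0 × 15.2 = 1611 mg
CL = 0.693 × Vd / t½ = 0.693 × 106.0 / 25.5 = 2.881 L/h
D = CL × Css × τ / F = 2.881 × 15.2 × 4 / 0.23 = 761.6 mg

(a) 1610 mg; (b) 762 mg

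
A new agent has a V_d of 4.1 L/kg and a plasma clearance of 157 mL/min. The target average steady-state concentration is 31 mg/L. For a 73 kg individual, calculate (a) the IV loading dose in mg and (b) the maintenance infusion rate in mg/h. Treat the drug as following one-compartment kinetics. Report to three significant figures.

(a) 9280 mg; (b) 292 mg/h

Vd(total) = 73 kg × 4.1 L/kg = 299.3 L
Loading: fill Vd to C_target → 299.3 L × 31 mg/L = 9278 mg
Convert clearance: 157 mL/min × 60 min/h ÷ 1000 mL/L = 9.420 L/h
Maintenance infusion rate = CL × Css = 9.420 × 31 = 292.0 mg/h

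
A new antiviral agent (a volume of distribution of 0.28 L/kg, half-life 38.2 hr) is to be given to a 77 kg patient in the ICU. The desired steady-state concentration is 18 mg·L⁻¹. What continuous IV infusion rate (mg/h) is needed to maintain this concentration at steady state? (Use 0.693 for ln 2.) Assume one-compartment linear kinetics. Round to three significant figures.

7.04 mg/h

Total Vd = 0.28 × 77 = 21.56 L
CL = ln 2 · Vd / t½ = 0.693 × 21.56 / 38.2 = 0.3911 L/h
Infusion rate = CL × Css = 0.3911 × 18 = 7.040 mg/h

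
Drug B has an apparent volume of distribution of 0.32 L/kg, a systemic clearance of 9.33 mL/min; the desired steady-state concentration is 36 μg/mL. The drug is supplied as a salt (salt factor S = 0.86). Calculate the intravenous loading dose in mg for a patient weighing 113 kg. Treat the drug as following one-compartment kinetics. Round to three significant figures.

1510 mg

Total Vd = 0.32 × 113 = 36.16 L
LD = Vd × C / S = 36.16 × 36.00 / 0.86 = 1514 mg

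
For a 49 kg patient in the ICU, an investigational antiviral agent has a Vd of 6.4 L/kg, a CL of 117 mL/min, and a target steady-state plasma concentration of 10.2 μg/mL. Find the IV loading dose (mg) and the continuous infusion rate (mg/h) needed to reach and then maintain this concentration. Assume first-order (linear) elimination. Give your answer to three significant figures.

(a) 3200 mg; (b) 71.6 mg/h

Vd = 6.4 L/kg × 49 kg = 313.6 L
Loading dose = Vd × C = 313.6 × 10.2 = 3199 mg
Convert clearance: 117 mL/min × 60 min/h ÷ 1000 mL/L = 7.020 L/h
Maintenance infusion rate = CL × Css = 7.020 × 10.2 = 71.60 mg/h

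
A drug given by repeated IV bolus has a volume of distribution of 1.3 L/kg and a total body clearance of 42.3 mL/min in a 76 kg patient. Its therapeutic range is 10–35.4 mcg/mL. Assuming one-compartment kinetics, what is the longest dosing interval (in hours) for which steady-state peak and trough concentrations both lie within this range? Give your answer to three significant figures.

49.2 h

Vd = 1.3 L/kg × 76 kg = 98.80 L
Convert clearance: 42.3 mL/min × 60 min/h ÷ 1000 mL/L = 2.538 L/h
k = CL / Vd = 2.538 / 98.80 = 0.02569 h⁻¹
Between IV bolus doses, concentration decays as C = C₀·e^(−kτ), so C_peak/C_trough = e^(kτ).
τ_max = ln(C_peak/C_trough) / k = ln(35.4/10) / 0.02569 = 1.264 / 0.02569 = 49.20 h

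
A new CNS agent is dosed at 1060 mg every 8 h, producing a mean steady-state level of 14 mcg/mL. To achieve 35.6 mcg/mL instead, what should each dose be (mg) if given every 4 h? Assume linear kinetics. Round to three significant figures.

With linear kinetics, Css is proportional to dose rate (D/τ) at fixed clearance.
D₂ = D₁ × (Css,target / Css,current) × (τ₂/τ₁) = 1060 × (35.6/14) × (4/8) = 1348 mg

1350 mg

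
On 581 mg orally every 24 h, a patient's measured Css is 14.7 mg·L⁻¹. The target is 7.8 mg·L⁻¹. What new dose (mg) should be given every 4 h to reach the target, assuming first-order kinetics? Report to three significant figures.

51.4 mg

For first-order elimination, Css ∝ F·D/(CL·τ); F and CL are unchanged, so Css ∝ D/τ.
D₂ = D₁ × (Css,target / Css,current) × (τ₂/τ₁) = 581 × (7.8/14.7) × (4/24) = 51.38 mg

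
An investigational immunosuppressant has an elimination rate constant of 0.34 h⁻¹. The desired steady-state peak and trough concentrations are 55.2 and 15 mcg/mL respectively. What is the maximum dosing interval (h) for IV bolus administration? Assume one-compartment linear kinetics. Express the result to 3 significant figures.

Between IV bolus doses, concentration decays as C = C₀·e^(−kτ), so C_peak/C_trough = e^(kτ).
τ_max = ln(C_peak/C_trough) / k = ln(55.2/15) / 0.3400 = 1.303 / 0.3400 = 3.832 h

3.83 h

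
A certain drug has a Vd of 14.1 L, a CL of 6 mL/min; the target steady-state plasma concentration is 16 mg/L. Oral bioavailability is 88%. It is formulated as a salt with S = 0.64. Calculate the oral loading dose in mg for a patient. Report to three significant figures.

401 mg

LD = Vd × C / F / S = 14.10 × 16.00 / 0.88 / 0.64 = 400.6 mg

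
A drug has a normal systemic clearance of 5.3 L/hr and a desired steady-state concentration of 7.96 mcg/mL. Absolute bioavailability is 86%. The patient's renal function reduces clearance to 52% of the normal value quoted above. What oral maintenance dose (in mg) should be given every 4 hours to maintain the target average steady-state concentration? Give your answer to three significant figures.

Patient clearance = 0.52 × 5.300 = 2.756 L/h
D = CL × Css × τ / F = 2.756 × 7.96 × 4 / 0.86 = 102.0 mg

102 mg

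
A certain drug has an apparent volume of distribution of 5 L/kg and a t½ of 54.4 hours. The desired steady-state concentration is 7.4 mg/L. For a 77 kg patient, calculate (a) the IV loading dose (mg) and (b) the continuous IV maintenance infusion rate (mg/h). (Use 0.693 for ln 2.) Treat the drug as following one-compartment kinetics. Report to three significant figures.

Vd(total) = 77 kg × 5 L/kg = 385.0 L
LD = Vd × C = 385.0 × 7.4 = 2849 mg
CL = 0.693 × Vd / t½ = 0.693 × 385.0 / 54.4 = 4.905 L/h
Infusion rate = CL × Css = 4.905 × 7.4 = 36.30 mg/h

(a) 2850 mg; (b) 36.3 mg/h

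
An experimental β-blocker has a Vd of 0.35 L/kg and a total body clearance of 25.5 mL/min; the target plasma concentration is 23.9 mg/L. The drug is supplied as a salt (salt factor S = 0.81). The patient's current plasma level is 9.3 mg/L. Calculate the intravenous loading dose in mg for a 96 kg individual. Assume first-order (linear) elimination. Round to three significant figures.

Vd(total) = 96 kg × 0.35 L/kg = 33.60 L
Concentration deficit ΔC = 23.9 − 9.3 = 14.60 mg/L
LD = Vd × ΔC / S = 33.60 × 14.60 / 0.81 = 605.6 mg

606 mg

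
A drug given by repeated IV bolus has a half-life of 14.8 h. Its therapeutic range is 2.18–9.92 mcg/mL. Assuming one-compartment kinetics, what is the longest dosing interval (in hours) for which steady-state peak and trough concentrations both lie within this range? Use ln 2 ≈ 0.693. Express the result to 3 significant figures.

32.4 h

k = 0.693 / t½ = 0.693 / 14.8 = 0.04682 h⁻¹
Between IV bolus doses, concentration decays as C = C₀·e^(−kτ), so C_peak/C_trough = e^(kτ).
τ_max = ln(C_peak/C_trough) / k = ln(9.92/2.18) / 0.04682 = 1.515 / 0.04682 = 32.36 h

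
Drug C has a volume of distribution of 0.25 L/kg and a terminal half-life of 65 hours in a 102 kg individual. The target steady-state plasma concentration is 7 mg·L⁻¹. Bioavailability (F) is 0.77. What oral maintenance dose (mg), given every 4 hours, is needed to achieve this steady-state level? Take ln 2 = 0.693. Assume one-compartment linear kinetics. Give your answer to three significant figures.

Vd(total) = 102 kg × 0.25 L/kg = 25.50 L
CL = ln 2 · Vd / t½ = 0.693 × 25.50 / 65 = 0.2719 L/h
D = CL × Css × τ / F = 0.2719 × 7 × 4 / 0.77 = 9.887 mg

9.89 mg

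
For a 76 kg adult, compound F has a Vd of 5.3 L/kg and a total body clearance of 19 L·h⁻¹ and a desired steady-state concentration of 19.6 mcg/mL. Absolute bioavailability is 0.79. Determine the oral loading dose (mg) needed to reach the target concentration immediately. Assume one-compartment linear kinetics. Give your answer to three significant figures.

9990 mg

Vd = 5.3 L/kg × 76 kg = 402.8 L
LD = Vd × C / F = 402.8 × 19.60 / 0.79 = 9994 mg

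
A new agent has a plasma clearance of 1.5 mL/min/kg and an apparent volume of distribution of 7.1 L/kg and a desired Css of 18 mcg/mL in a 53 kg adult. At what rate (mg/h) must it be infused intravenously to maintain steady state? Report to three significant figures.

CL = 1.5 mL/min/kg × 53 kg = 79.50 mL/min = 79.50 × 60/1000 = 4.770 L/h
Rate = CL × Css = 4.770 × 18 = 85.86 mg/h

85.9 mg/h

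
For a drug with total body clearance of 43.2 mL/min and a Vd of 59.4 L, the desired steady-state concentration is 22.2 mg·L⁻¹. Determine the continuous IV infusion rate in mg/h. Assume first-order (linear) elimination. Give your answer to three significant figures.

57.5 mg/h

Convert clearance: 43.2 mL/min × 60 min/h ÷ 1000 mL/L = 2.592 L/h
Maintenance depends on clearance, not Vd — rate in must match rate out.
R₀ = 2.592 × 22.2 = 57.54 mg/h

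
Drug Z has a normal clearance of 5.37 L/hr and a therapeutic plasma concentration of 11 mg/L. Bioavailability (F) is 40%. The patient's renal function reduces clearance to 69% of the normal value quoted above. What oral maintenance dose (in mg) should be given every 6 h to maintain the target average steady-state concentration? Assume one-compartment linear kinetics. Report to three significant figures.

Patient clearance = 0.69 × 5.370 = 3.705 L/h
D = CL × Css × τ / F = 3.705 × 11 × 6 / 0.4 = 611.3 mg

611 mg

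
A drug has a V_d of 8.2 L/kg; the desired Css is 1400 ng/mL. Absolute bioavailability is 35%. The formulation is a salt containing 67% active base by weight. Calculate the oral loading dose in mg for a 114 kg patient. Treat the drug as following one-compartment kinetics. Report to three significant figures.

Total Vd = 8.2 × 114 = 934.8 L
C = 1400 ng/mL = 1.400 mg/L
The loading dose fills Vd to the target concentration.
LD = Vd × C / F / S = 934.8 × 1.400 / 0.35 / 0.67 = 5581 mg

5580 mg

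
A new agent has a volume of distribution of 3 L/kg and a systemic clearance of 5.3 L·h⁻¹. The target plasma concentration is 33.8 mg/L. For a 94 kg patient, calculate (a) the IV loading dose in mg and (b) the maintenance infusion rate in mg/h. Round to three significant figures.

(a) 9530 mg; (b) 179 mg/h

Vd(total) = 94 kg × 3 L/kg = 282.0 L
Loading: fill Vd to C_target → 282.0 L × 33.8 mg/L = 9532 mg
Infusion rate = 5.300 L/h × 33.8 mg/L = 179.1 mg/h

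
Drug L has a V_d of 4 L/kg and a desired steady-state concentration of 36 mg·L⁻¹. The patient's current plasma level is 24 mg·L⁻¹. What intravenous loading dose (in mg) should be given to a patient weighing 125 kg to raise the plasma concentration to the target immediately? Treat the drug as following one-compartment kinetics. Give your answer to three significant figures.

Vd = 4 L/kg × 125 kg = 500.0 L
The loading dose fills Vd to the target concentration.
Concentration deficit ΔC = 36 − 24 = 12.00 mg/L
LD = Vd × ΔC = 500.0 × 12.00 = 6000 mg

6000 mg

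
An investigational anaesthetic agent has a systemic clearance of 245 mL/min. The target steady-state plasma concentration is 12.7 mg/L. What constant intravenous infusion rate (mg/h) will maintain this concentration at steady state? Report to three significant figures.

Convert clearance: 245 mL/min × 60 min/h ÷ 1000 mL/L = 14.70 L/h
Rate = CL × Css = 14.70 × 12.7 = 186.7 mg/h

187 mg/h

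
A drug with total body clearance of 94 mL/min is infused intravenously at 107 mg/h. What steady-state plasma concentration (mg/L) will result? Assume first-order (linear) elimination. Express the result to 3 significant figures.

CL = 94 mL/min × 60/1000 = 5.640 L/h
Css = rate / CL = 107 / 5.640 = 18.97 mg/L

19.0 mg/L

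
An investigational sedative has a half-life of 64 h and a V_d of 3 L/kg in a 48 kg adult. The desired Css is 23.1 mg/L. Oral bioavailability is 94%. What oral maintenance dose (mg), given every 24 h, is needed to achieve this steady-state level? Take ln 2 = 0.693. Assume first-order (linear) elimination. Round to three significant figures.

920 mg

Total Vd = 3 × 48 = 144.0 L
k = 0.693/64 = 0.01083 h⁻¹, so CL = k·Vd = 0.01083 × 144.0 = 1.560 L/h
D = CL × Css × τ / F = 1.560 × 23.1 × 24 / 0.94 = 920.1 mg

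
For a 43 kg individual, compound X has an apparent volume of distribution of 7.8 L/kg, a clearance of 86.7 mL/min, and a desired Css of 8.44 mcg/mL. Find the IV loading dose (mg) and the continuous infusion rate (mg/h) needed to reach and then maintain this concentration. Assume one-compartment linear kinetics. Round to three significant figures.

(a) 2830 mg; (b) 43.9 mg/h

Vd(total) = 43 kg × 7.8 L/kg = 335.4 L
Loading dose = Vd × C = 335.4 × 8.44 = 2831 mg
CL = 86.7 mL/min × 60/1000 = 5.202 L/h
Maintenance infusion rate = CL × Css = 5.202 × 8.44 = 43.90 mg/h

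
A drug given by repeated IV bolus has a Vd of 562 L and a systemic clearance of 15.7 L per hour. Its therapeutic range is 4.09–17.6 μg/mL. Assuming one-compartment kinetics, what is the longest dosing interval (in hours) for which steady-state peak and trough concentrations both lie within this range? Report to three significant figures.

52.2 h

k = CL / Vd = 15.70 / 562.0 = 0.02794 h⁻¹
Between IV bolus doses, concentration decays as C = C₀·e^(−kτ), so C_peak/C_trough = e^(kτ).
τ_max = ln(C_peak/C_trough) / k = ln(17.6/4.09) / 0.02794 = 1.459 / 0.02794 = 52.22 h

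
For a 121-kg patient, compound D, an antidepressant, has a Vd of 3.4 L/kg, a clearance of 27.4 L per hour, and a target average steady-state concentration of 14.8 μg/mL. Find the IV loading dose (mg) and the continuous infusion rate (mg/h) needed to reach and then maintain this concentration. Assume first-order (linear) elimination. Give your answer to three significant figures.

(a) 6090 mg; (b) 406 mg/h

Vd(total) = 121 kg × 3.4 L/kg = 411.4 L
LD = Vd · C_target = 411.4 × 14.8 = 6089 mg
Maintenance infusion rate = CL × Css = 27.40 × 14.8 = 405.5 mg/h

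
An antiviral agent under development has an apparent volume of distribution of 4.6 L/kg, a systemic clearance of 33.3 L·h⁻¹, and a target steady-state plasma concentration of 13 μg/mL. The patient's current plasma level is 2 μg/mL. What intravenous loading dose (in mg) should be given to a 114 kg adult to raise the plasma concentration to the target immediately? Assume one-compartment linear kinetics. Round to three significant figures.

5770 mg

Total Vd = 4.6 × 114 = 524.4 L
Concentration deficit ΔC = 13 − 2 = 11.00 mg/L
LD = Vd × ΔC = 524.4 × 11.00 = 5768 mg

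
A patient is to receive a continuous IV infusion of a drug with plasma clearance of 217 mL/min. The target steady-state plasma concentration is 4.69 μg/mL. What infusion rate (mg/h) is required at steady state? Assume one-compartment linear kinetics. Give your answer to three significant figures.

61.1 mg/h

Convert clearance: 217 mL/min × 60 min/h ÷ 1000 mL/L = 13.02 L/h
At steady state, infusion rate equals elimination rate: rate in = CL × Css.
Rate = CL × Css = 13.02 × 4.69 = 61.06 mg/h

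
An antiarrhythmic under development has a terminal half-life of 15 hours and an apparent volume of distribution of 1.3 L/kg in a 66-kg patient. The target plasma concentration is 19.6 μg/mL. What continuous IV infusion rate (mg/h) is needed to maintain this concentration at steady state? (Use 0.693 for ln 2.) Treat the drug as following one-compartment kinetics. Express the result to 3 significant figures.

77.7 mg/h

Vd = 1.3 L/kg × 66 kg = 85.80 L
k = 0.693/15 = 0.04620 h⁻¹, so CL = k·Vd = 0.04620 × 85.80 = 3.964 L/h
Infusion rate = CL × Css = 3.964 × 19.6 = 77.69 mg/h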